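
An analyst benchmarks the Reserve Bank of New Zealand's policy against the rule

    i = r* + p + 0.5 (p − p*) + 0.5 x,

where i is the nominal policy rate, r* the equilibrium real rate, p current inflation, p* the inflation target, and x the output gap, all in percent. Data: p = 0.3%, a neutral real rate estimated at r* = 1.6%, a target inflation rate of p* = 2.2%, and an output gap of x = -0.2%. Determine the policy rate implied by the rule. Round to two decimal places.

0.85%

i = 1.6 + 0.3 + 0.5 × (0.3 − 2.2) + 0.5 × (-0.2)
   = 1.6 + 0.3 − 0.95 − 0.1 = 0.85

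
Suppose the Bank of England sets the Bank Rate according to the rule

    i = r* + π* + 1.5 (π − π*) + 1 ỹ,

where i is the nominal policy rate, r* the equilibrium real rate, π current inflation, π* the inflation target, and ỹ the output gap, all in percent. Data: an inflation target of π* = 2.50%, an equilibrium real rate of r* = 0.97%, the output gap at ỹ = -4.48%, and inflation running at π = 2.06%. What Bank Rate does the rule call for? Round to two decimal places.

i = 0.97 + 2.50 + 1.5 × (2.06 − 2.50) + 1 × (-4.48)
   = 0.97 + 2.5 − 0.66 − 4.48 = -1.67

-1.67%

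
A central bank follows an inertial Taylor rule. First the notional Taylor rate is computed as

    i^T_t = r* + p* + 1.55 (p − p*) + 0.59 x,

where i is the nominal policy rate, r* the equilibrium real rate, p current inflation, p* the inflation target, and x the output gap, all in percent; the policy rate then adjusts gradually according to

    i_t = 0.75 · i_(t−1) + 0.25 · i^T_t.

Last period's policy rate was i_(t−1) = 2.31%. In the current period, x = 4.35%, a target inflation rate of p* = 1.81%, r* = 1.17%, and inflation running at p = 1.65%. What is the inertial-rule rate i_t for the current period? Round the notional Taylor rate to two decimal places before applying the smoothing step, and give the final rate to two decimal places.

3.06%

i^T_t = 1.17 + 1.81 + 1.55 × (1.65 − 1.81) + 0.59 × 4.35
   = 1.17 + 1.81 − 0.248 + 2.5665 = 5.30
i_t = 0.75 × 2.31 + 0.25 × 5.30 = 1.7325 + 1.325 = 3.06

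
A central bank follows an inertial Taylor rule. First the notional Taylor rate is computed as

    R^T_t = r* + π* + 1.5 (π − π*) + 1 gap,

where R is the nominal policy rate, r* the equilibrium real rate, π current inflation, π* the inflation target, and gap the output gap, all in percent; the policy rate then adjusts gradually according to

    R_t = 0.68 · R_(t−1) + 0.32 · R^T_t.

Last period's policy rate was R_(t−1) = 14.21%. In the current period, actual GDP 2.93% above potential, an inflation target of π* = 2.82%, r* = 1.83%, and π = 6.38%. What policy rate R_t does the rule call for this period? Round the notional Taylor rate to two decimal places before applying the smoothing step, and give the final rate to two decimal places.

Output 2.93% above potential → gap = 2.93.
R^T_t = 1.83 + 2.82 + 1.5 × (6.38 − 2.82) + 1 × 2.93
   = 1.83 + 2.82 + 5.34 + 2.93 = 12.92
R_t = 0.68 × 14.21 + 0.32 × 12.92 = 9.6628 + 4.1344 = 13.80

13.80%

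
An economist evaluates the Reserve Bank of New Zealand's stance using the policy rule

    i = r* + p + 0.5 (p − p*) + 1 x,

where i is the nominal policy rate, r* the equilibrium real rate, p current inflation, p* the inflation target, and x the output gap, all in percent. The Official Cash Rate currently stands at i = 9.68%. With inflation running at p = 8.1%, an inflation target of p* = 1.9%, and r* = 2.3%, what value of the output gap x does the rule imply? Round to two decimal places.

-3.82%

1 x = 9.68 − 2.3 − 8.1 − 0.5 × (8.1 − 1.9) = -3.82
x = -3.82 / 1 = -3.82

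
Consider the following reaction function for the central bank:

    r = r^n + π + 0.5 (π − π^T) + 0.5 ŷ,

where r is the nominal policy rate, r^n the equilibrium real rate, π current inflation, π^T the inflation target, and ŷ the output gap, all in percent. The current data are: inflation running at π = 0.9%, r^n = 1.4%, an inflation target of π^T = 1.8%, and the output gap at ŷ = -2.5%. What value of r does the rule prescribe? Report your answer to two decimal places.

r = 1.4 + 0.9 + 0.5 × (0.9 − 1.8) + 0.5 × (-2.5)
   = 1.4 + 0.9 − 0.45 − 1.25 = 0.60

0.60%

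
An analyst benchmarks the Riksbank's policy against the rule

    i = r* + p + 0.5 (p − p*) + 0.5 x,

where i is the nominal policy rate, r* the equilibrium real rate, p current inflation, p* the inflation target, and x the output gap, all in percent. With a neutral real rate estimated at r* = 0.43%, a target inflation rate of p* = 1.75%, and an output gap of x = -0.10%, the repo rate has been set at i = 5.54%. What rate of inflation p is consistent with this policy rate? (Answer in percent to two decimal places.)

Collecting p: i = r* + (1 + 0.5) p − 0.5 p* + 0.5 x
1.5 p = 5.54 − 0.43 + 0.5 × 1.75 − 0.5 × (-0.10) = 6.035
p = 6.035 / 1.5 = 4.02

4.02%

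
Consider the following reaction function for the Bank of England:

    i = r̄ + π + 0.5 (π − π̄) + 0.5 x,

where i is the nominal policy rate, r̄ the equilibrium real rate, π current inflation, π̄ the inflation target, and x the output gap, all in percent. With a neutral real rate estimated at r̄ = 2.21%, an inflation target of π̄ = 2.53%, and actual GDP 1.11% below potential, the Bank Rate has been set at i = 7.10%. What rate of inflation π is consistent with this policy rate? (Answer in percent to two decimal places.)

Output 1.11% below potential → x = -1.11.
Collecting π: i = r̄ + (1 + 0.5) π − 0.5 π̄ + 0.5 x
1.5 π = 7.10 − 2.21 + 0.5 × 2.53 − 0.5 × (-1.11) = 6.71
π = 6.71 / 1.5 = 4.47

4.47%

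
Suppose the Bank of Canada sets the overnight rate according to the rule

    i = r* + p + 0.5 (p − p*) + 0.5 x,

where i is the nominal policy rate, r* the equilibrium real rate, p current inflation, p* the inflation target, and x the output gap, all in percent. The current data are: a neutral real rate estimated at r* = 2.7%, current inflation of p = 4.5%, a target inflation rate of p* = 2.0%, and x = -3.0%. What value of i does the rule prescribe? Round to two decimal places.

i = 2.7 + 4.5 + 0.5 × (4.5 − 2.0) + 0.5 × (-3.0)
   = 2.7 + 4.5 + 1.25 − 1.5 = 6.95

6.95%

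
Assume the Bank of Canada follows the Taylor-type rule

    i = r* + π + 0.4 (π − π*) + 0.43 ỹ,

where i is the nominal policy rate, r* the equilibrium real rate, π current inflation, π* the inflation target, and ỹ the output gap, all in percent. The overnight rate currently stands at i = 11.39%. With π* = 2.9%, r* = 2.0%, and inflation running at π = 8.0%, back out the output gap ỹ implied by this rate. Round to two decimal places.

0.43 ỹ = 11.39 − 2.0 − 8.0 − 0.4 × (8.0 − 2.9) = -0.65
ỹ = -0.65 / 0.43 = -1.51

-1.51%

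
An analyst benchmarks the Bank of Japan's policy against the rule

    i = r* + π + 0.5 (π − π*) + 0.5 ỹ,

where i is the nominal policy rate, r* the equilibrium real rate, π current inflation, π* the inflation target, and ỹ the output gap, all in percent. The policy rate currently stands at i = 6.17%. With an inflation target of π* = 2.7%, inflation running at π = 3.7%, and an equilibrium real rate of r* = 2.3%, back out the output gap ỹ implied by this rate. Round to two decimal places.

-0.66%

0.5 ỹ = 6.17 − 2.3 − 3.7 − 0.5 × (3.7 − 2.7) = -0.33
ỹ = -0.33 / 0.5 = -0.66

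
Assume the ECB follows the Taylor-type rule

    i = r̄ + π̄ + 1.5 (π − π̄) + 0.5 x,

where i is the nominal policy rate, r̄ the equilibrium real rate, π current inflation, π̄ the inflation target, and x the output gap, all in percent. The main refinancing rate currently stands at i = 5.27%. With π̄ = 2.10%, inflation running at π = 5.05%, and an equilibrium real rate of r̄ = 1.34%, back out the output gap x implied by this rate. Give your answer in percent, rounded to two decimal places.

-5.19%

0.5 x = 5.27 − 1.34 − 2.10 − 1.5 × (5.05 − 2.10) = -2.595
x = -2.595 / 0.5 = -5.19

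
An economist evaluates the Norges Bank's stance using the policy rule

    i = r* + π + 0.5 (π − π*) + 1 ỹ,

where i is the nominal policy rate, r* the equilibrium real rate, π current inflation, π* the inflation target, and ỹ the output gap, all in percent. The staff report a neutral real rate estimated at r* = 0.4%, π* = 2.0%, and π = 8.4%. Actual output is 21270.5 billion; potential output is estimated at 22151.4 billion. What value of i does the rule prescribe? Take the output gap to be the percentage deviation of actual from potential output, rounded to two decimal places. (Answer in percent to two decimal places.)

8.02%

Output gap = 100 × (21270.5 − 22151.4) / 22151.4 = -3.98%.
i = 0.40 + 8.40 + 0.5 × (8.40 − 2.00) + 1 × (-3.98)
   = 0.40 + 8.4 + 3.2 − 3.98 = 8.02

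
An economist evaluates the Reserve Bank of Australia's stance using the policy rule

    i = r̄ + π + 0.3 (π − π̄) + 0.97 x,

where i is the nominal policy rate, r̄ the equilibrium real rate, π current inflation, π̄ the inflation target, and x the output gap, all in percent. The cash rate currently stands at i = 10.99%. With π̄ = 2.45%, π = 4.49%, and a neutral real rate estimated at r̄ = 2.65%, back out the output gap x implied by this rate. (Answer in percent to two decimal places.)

0.97 x = 10.99 − 2.65 − 4.49 − 0.3 × (4.49 − 2.45) = 3.238
x = 3.238 / 0.97 = 3.34

3.34%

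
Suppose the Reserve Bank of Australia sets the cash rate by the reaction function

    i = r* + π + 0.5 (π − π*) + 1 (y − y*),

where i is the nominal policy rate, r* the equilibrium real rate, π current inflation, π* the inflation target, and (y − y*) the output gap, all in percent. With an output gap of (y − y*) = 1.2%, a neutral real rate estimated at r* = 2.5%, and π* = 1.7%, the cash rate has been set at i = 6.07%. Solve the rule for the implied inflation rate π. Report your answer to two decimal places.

2.15%

Collecting π: i = r* + (1 + 0.5) π − 0.5 π* + 1 (y − y*)
1.5 π = 6.07 − 2.5 + 0.5 × 1.7 − 1 × 1.2 = 3.22
π = 3.22 / 1.5 = 2.15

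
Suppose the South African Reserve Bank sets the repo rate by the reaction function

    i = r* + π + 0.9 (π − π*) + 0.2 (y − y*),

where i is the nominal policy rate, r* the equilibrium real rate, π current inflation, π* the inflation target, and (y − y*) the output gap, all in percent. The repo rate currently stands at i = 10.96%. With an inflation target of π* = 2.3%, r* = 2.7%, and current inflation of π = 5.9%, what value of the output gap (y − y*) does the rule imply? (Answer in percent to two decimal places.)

-4.40%

0.2 (y − y*) = 10.96 − 2.7 − 5.9 − 0.9 × (5.9 − 2.3) = -0.88
(y − y*) = -0.88 / 0.2 = -4.40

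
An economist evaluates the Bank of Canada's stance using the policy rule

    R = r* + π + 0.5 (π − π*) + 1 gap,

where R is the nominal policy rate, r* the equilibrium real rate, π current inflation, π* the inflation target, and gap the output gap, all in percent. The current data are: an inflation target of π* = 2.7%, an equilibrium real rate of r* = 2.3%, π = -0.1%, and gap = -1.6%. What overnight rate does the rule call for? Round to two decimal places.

R = 2.3 + (-0.1) + 0.5 × (-0.1 − 2.7) + 1 × (-1.6)
   = 2.3 − 0.1 − 1.4 − 1.6 = -0.80

-0.80%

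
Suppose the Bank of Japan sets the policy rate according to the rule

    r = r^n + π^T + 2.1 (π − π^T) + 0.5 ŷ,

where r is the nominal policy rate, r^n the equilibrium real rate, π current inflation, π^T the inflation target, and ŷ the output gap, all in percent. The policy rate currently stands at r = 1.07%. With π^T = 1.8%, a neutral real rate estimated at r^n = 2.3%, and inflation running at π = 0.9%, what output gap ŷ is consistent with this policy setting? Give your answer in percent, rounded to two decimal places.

0.5 ŷ = 1.07 − 2.3 − 1.8 − 2.1 × (0.9 − 1.8) = -1.14
ŷ = -1.14 / 0.5 = -2.28

-2.28%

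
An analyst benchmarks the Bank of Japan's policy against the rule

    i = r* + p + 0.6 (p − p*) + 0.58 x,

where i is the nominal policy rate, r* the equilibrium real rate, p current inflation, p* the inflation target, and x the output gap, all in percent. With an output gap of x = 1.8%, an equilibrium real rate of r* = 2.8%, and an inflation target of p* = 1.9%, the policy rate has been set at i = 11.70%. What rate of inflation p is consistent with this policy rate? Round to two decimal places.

Collecting p: i = r* + (1 + 0.6) p − 0.6 p* + 0.58 x
1.6 p = 11.70 − 2.8 + 0.6 × 1.9 − 0.58 × 1.8 = 8.996
p = 8.996 / 1.6 = 5.62

5.62%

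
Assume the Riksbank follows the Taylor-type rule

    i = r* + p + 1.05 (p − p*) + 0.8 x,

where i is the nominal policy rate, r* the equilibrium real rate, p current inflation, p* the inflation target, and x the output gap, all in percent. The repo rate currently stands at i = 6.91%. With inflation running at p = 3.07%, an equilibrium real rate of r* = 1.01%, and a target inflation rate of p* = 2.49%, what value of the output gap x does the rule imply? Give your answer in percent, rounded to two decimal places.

2.78%

0.8 x = 6.91 − 1.01 − 3.07 − 1.05 × (3.07 − 2.49) = 2.221
x = 2.221 / 0.8 = 2.78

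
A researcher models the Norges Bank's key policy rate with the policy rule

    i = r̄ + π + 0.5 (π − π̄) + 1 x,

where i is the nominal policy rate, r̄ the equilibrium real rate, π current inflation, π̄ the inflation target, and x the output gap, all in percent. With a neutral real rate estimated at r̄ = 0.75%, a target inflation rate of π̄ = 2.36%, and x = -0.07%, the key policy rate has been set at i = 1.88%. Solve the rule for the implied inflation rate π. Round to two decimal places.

1.59%

Collecting π: i = r̄ + (1 + 0.5) π − 0.5 π̄ + 1 x
1.5 π = 1.88 − 0.75 + 0.5 × 2.36 − 1 × (-0.07) = 2.38
π = 2.38 / 1.5 = 1.59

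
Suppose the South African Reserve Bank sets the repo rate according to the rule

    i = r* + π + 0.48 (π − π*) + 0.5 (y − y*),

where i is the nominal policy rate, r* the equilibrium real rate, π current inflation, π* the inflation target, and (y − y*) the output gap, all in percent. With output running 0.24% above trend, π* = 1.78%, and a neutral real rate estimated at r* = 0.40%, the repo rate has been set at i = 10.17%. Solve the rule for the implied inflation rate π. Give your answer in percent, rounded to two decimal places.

Output 0.24% above potential → (y − y*) = 0.24.
Collecting π: i = r* + (1 + 0.48) π − 0.48 π* + 0.5 (y − y*)
1.48 π = 10.17 − 0.40 + 0.48 × 1.78 − 0.5 × 0.24 = 10.5044
π = 10.5044 / 1.48 = 7.10

7.10%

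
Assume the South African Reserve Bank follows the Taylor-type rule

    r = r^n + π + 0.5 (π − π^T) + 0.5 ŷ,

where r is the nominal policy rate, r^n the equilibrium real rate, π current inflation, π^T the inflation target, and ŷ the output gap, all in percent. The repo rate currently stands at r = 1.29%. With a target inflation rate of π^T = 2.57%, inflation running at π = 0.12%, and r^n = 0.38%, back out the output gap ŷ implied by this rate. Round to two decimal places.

4.03%

0.5 ŷ = 1.29 − 0.38 − 0.12 − 0.5 × (0.12 − 2.57) = 2.015
ŷ = 2.015 / 0.5 = 4.03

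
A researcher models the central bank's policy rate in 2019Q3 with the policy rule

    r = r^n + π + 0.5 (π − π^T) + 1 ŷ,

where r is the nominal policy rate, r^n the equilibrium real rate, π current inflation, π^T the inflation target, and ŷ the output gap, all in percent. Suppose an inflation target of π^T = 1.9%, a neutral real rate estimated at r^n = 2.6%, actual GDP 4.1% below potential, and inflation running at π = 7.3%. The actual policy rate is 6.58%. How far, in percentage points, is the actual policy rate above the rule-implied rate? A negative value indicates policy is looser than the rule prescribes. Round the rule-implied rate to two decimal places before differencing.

-1.92 pp

Output 4.1% below potential → ŷ = -4.1.
r = 2.6 + 7.3 + 0.5 × (7.3 − 1.9) + 1 × (-4.1)
   = 2.6 + 7.3 + 2.7 − 4.1 = 8.50
Deviation = 6.58 − 8.50 = -1.92 pp.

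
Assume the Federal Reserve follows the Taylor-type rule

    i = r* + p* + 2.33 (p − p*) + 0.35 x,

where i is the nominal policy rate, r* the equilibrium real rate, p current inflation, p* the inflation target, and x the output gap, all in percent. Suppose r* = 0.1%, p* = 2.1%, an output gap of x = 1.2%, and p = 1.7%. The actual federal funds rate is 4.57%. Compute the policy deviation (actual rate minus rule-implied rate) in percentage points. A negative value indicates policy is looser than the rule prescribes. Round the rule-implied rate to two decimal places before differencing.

2.88 pp

i = 0.1 + 2.1 + 2.33 × (1.7 − 2.1) + 0.35 × 1.2
   = 0.1 + 2.1 − 0.932 + 0.42 = 1.69
Deviation = 4.57 − 1.69 = 2.88 pp.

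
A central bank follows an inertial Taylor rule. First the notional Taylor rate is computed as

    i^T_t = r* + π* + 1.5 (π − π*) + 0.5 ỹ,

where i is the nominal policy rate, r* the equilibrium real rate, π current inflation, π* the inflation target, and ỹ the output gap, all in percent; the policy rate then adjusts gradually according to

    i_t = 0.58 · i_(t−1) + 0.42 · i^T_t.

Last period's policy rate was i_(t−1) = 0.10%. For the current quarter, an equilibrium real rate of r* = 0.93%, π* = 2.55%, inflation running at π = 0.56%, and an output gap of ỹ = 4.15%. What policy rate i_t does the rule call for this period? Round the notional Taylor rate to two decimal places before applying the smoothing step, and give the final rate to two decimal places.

1.14%

i^T_t = 0.93 + 2.55 + 1.5 × (0.56 − 2.55) + 0.5 × 4.15
   = 0.93 + 2.55 − 2.985 + 2.075 = 2.57
i_t = 0.58 × 0.10 + 0.42 × 2.57 = 0.058 + 1.0794 = 1.14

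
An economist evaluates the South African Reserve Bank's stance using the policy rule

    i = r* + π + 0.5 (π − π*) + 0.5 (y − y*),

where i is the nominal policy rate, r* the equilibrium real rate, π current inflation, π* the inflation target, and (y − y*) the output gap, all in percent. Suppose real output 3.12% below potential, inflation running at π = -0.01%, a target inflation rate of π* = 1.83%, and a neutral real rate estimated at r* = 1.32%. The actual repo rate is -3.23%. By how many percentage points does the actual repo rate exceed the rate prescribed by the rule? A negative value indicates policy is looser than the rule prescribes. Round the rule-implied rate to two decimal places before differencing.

-2.06 pp

Output 3.12% below potential → (y − y*) = -3.12.
i = 1.32 + (-0.01) + 0.5 × (-0.01 − 1.83) + 0.5 × (-3.12)
   = 1.32 − 0.01 − 0.92 − 1.56 = -1.17
Deviation = -3.23 − (-1.17) = -2.06 pp.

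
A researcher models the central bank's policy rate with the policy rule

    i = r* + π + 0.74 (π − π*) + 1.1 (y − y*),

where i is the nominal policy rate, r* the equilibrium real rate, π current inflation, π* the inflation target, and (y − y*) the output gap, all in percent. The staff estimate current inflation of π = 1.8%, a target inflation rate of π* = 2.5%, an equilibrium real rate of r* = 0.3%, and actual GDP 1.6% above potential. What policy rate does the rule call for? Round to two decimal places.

3.34%

Output 1.6% above potential → (y − y*) = 1.6.
i = 0.3 + 1.8 + 0.74 × (1.8 − 2.5) + 1.1 × 1.6
   = 0.3 + 1.8 − 0.518 + 1.76 = 3.34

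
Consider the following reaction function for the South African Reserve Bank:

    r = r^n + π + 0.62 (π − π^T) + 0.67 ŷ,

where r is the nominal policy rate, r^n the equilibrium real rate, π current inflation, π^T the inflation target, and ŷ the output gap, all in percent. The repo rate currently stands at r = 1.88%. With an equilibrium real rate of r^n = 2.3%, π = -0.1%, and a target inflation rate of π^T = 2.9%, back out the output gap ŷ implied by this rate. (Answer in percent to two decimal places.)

0.67 ŷ = 1.88 − 2.3 − (-0.1) − 0.62 × ((-0.1) − 2.9) = 1.54
ŷ = 1.54 / 0.67 = 2.30

2.30%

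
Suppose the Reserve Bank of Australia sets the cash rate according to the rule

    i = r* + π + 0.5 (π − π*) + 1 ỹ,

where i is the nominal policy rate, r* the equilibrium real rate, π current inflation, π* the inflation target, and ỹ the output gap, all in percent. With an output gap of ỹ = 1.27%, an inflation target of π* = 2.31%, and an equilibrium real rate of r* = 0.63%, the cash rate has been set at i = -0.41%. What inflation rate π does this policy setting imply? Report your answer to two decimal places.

-0.77%

Collecting π: i = r* + (1 + 0.5) π − 0.5 π* + 1 ỹ
1.5 π = -0.41 − 0.63 + 0.5 × 2.31 − 1 × 1.27 = -1.155
π = -1.155 / 1.5 = -0.77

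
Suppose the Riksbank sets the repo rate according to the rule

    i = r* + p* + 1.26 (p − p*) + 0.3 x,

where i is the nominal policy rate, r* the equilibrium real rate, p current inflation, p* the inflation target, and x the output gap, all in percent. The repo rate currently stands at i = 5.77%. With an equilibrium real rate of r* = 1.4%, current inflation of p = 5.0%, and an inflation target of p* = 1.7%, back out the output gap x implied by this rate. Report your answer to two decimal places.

-4.96%

0.3 x = 5.77 − 1.4 − 1.7 − 1.26 × (5.0 − 1.7) = -1.488
x = -1.488 / 0.3 = -4.96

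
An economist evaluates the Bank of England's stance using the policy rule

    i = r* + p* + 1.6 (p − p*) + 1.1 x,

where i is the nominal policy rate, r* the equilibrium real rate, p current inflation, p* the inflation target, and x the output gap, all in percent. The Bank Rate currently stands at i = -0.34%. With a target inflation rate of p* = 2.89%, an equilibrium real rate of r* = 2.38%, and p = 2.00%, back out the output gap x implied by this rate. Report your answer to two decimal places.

-3.81%

1.1 x = -0.34 − 2.38 − 2.89 − 1.6 × (2.00 − 2.89) = -4.186
x = -4.186 / 1.1 = -3.81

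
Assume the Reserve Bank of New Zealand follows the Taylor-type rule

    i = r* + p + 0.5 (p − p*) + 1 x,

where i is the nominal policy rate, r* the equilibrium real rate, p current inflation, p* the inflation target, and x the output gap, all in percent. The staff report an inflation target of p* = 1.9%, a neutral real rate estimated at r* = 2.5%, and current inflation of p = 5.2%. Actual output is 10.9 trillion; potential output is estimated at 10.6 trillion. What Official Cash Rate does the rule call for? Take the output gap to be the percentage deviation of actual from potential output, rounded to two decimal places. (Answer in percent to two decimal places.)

12.18%

Output gap = 100 × (10.9 − 10.6) / 10.6 = 2.83%.
i = 2.50 + 5.20 + 0.5 × (5.20 − 1.90) + 1 × 2.83
   = 2.50 + 5.2 + 1.65 + 2.83 = 12.18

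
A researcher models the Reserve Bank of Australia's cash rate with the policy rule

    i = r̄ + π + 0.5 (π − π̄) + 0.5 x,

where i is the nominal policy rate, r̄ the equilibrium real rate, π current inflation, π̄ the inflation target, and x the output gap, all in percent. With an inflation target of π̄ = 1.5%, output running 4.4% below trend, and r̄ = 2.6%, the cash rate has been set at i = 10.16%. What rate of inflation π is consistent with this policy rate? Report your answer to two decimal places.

7.01%

Output 4.4% below potential → x = -4.4.
Collecting π: i = r̄ + (1 + 0.5) π − 0.5 π̄ + 0.5 x
1.5 π = 10.16 − 2.6 + 0.5 × 1.5 − 0.5 × (-4.4) = 10.51
π = 10.51 / 1.5 = 7.01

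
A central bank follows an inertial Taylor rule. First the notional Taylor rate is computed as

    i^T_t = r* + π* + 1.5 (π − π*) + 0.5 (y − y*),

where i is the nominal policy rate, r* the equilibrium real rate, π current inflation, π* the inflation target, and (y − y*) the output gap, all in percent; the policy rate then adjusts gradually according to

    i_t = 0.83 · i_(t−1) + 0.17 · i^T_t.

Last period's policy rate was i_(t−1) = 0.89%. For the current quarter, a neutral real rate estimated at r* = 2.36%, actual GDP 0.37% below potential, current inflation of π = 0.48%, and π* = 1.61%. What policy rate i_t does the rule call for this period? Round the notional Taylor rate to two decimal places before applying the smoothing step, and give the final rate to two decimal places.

Output 0.37% below potential → (y − y*) = -0.37.
i^T_t = 2.36 + 1.61 + 1.5 × (0.48 − 1.61) + 0.5 × (-0.37)
   = 2.36 + 1.61 − 1.695 − 0.185 = 2.09
i_t = 0.83 × 0.89 + 0.17 × 2.09 = 0.7387 + 0.3553 = 1.09

1.09%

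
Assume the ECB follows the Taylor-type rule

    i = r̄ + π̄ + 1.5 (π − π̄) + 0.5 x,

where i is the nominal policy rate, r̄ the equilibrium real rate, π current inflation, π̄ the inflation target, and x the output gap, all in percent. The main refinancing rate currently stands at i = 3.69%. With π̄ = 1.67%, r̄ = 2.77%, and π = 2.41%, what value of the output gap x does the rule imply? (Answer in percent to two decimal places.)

-3.72%

0.5 x = 3.69 − 2.77 − 1.67 − 1.5 × (2.41 − 1.67) = -1.86
x = -1.86 / 0.5 = -3.72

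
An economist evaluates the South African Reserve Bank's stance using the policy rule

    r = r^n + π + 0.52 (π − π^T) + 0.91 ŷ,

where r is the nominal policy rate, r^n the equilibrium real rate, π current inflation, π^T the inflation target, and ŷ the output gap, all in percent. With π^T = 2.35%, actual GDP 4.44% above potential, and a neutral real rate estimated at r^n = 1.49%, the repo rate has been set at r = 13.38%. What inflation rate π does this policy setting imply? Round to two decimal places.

5.97%

Output 4.44% above potential → ŷ = 4.44.
Collecting π: r = r^n + (1 + 0.52) π − 0.52 π^T + 0.91 ŷ
1.52 π = 13.38 − 1.49 + 0.52 × 2.35 − 0.91 × 4.44 = 9.0716
π = 9.0716 / 1.52 = 5.97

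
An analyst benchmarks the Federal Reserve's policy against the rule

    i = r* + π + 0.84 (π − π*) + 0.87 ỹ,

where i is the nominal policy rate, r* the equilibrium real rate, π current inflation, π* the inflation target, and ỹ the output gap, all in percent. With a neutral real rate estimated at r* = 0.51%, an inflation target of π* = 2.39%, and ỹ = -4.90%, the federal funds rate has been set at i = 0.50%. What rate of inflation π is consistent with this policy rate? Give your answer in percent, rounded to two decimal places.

Collecting π: i = r* + (1 + 0.84) π − 0.84 π* + 0.87 ỹ
1.84 π = 0.50 − 0.51 + 0.84 × 2.39 − 0.87 × (-4.90) = 6.2606
π = 6.2606 / 1.84 = 3.40

3.40%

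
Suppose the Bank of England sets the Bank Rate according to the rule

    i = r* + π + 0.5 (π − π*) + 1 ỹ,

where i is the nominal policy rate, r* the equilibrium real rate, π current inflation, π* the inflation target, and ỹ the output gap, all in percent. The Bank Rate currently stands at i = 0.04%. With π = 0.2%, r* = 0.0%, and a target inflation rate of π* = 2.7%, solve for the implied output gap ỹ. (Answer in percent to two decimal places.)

1.09%

1 ỹ = 0.04 − 0.0 − 0.2 − 0.5 × (0.2 − 2.7) = 1.09
ỹ = 1.09 / 1 = 1.09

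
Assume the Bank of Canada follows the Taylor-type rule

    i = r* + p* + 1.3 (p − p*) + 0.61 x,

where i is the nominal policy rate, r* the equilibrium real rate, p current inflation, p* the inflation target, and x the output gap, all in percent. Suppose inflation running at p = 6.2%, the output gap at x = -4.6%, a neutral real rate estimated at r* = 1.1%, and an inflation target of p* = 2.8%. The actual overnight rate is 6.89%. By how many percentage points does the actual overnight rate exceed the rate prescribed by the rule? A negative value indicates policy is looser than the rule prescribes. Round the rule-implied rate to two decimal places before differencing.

i = 1.1 + 2.8 + 1.3 × (6.2 − 2.8) + 0.61 × (-4.6)
   = 1.1 + 2.8 + 4.42 − 2.806 = 5.51
Deviation = 6.89 − 5.51 = 1.38 pp.

1.38 pp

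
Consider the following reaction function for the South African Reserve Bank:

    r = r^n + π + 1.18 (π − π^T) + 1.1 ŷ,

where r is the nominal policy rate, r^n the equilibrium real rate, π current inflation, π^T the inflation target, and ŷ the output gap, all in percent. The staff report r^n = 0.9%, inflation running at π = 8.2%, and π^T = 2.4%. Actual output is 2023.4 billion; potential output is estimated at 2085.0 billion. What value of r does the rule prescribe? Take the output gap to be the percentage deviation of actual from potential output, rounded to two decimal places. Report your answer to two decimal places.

Output gap = 100 × (2023.4 − 2085.0) / 2085.0 = -2.95%.
r = 0.90 + 8.20 + 1.18 × (8.20 − 2.40) + 1.1 × (-2.95)
   = 0.90 + 8.2 + 6.844 − 3.245 = 12.70

12.70%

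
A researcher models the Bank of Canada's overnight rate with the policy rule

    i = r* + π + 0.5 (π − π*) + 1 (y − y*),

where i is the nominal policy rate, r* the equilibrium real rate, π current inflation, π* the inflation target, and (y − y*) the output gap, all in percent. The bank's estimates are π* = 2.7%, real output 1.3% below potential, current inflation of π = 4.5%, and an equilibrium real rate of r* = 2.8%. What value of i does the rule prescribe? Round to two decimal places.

Output 1.3% below potential → (y − y*) = -1.3.
i = 2.8 + 4.5 + 0.5 × (4.5 − 2.7) + 1 × (-1.3)
   = 2.8 + 4.5 + 0.9 − 1.3 = 6.90

6.90%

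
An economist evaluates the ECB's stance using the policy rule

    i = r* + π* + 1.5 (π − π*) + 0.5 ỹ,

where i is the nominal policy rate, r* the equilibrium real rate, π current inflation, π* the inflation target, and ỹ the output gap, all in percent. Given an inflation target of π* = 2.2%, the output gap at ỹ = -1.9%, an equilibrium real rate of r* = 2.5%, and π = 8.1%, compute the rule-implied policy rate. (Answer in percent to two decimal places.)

i = 2.5 + 2.2 + 1.5 × (8.1 − 2.2) + 0.5 × (-1.9)
   = 2.5 + 2.2 + 8.85 − 0.95 = 12.60

12.60%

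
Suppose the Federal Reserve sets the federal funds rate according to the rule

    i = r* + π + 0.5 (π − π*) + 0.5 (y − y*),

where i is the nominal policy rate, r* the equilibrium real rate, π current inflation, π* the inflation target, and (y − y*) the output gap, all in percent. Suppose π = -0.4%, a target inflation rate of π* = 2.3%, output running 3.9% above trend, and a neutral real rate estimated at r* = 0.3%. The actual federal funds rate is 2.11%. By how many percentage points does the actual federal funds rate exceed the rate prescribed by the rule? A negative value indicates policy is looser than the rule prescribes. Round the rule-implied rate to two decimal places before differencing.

Output 3.9% above potential → (y − y*) = 3.9.
i = 0.3 + (-0.4) + 0.5 × (-0.4 − 2.3) + 0.5 × 3.9
   = 0.3 − 0.4 − 1.35 + 1.95 = 0.50
Deviation = 2.11 − 0.50 = 1.61 pp.

1.61 pp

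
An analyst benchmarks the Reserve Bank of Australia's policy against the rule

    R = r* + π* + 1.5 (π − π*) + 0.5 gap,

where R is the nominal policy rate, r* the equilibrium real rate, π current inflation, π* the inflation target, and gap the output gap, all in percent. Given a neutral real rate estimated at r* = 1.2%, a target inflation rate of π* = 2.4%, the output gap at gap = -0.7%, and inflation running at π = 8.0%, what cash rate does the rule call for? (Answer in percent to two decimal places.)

11.65%

R = 1.2 + 2.4 + 1.5 × (8.0 − 2.4) + 0.5 × (-0.7)
   = 1.2 + 2.4 + 8.4 − 0.35 = 11.65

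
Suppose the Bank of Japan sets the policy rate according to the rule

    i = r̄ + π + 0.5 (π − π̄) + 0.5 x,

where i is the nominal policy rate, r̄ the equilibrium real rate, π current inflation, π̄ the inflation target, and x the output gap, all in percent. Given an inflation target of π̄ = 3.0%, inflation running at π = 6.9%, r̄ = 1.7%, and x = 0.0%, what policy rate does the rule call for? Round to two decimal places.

i = 1.7 + 6.9 + 0.5 × (6.9 − 3.0) + 0.5 × 0.0
   = 1.7 + 6.9 + 1.95 + 0 = 10.55

10.55%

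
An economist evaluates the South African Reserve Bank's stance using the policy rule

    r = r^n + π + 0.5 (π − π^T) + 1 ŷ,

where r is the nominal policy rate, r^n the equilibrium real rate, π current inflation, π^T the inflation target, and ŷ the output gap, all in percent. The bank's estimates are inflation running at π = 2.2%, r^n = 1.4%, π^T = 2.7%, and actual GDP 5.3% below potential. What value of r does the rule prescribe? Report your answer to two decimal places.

Output 5.3% below potential → ŷ = -5.3.
r = 1.4 + 2.2 + 0.5 × (2.2 − 2.7) + 1 × (-5.3)
   = 1.4 + 2.2 − 0.25 − 5.3 = -1.95

-1.95%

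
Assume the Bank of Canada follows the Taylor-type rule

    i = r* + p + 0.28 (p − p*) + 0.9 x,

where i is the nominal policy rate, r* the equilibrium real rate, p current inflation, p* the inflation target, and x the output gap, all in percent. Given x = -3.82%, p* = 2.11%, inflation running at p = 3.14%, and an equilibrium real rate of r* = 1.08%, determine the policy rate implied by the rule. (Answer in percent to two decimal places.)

i = 1.08 + 3.14 + 0.28 × (3.14 − 2.11) + 0.9 × (-3.82)
   = 1.08 + 3.14 + 0.2884 − 3.438 = 1.07

1.07%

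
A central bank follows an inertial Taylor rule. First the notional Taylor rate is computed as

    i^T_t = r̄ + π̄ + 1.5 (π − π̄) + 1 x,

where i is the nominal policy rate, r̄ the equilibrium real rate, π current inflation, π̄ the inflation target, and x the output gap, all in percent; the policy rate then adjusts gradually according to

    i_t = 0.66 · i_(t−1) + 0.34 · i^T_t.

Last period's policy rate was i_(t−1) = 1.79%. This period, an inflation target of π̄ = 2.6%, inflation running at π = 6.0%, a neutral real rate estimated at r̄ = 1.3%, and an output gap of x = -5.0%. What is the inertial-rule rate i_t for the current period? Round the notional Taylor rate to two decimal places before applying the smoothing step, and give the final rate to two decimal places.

i^T_t = 1.3 + 2.6 + 1.5 × (6.0 − 2.6) + 1 × (-5.0)
   = 1.3 + 2.6 + 5.1 − 5 = 4.00
i_t = 0.66 × 1.79 + 0.34 × 4.00 = 1.1814 + 1.36 = 2.54

2.54%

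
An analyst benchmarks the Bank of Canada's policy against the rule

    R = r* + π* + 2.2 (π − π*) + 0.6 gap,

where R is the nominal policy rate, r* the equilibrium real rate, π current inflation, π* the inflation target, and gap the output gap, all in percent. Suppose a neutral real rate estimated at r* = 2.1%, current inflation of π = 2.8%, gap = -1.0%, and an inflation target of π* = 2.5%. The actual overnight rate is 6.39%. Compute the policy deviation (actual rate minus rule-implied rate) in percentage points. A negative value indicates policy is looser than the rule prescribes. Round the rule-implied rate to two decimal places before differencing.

1.73 pp

R = 2.1 + 2.5 + 2.2 × (2.8 − 2.5) + 0.6 × (-1.0)
   = 2.1 + 2.5 + 0.66 − 0.6 = 4.66
Deviation = 6.39 − 4.66 = 1.73 pp.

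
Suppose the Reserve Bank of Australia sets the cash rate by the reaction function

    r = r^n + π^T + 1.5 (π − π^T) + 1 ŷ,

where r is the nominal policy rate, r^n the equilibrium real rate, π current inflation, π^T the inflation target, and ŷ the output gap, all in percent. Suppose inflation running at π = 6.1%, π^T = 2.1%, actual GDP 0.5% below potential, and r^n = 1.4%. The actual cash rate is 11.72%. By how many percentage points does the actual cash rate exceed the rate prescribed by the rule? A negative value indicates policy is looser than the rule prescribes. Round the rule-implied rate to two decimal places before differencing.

2.72 pp

Output 0.5% below potential → ŷ = -0.5.
r = 1.4 + 2.1 + 1.5 × (6.1 − 2.1) + 1 × (-0.5)
   = 1.4 + 2.1 + 6 − 0.5 = 9.00
Deviation = 11.72 − 9.00 = 2.72 pp.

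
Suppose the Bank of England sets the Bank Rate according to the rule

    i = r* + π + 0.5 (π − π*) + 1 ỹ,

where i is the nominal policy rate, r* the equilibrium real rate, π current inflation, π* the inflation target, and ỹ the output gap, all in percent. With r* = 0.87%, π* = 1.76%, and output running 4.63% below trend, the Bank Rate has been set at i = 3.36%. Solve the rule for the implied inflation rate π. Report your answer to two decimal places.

Output 4.63% below potential → ỹ = -4.63.
Collecting π: i = r* + (1 + 0.5) π − 0.5 π* + 1 ỹ
1.5 π = 3.36 − 0.87 + 0.5 × 1.76 − 1 × (-4.63) = 8
π = 8 / 1.5 = 5.33

5.33%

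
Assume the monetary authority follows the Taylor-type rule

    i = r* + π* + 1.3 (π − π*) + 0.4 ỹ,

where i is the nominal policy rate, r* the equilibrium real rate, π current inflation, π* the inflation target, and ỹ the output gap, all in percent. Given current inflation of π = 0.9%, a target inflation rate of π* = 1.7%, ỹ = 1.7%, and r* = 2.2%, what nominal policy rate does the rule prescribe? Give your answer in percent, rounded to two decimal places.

3.54%

i = 2.2 + 1.7 + 1.3 × (0.9 − 1.7) + 0.4 × 1.7
   = 2.2 + 1.7 − 1.04 + 0.68 = 3.54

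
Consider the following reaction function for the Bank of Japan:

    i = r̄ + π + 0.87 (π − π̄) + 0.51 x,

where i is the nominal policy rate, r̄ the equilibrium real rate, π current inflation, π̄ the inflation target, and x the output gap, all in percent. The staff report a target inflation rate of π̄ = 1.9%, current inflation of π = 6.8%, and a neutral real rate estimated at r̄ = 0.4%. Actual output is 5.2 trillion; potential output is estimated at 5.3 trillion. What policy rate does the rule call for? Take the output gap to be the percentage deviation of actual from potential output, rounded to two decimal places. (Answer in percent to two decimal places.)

10.50%

Output gap = 100 × (5.2 − 5.3) / 5.3 = -1.89%.
i = 0.40 + 6.80 + 0.87 × (6.80 − 1.90) + 0.51 × (-1.89)
   = 0.40 + 6.8 + 4.263 − 0.9639 = 10.50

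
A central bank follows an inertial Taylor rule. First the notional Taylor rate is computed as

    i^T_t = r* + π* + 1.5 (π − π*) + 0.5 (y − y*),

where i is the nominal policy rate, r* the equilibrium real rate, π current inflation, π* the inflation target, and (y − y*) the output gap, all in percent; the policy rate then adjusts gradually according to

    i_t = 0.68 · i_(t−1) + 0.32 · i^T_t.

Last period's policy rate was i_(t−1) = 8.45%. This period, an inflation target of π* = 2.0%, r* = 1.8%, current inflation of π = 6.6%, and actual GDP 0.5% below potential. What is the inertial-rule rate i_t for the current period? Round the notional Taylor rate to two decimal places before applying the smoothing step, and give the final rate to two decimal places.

Output 0.5% below potential → (y − y*) = -0.5.
i^T_t = 1.8 + 2.0 + 1.5 × (6.6 − 2.0) + 0.5 × (-0.5)
   = 1.8 + 2 + 6.9 − 0.25 = 10.45
i_t = 0.68 × 8.45 + 0.32 × 10.45 = 5.746 + 3.344 = 9.09

9.09%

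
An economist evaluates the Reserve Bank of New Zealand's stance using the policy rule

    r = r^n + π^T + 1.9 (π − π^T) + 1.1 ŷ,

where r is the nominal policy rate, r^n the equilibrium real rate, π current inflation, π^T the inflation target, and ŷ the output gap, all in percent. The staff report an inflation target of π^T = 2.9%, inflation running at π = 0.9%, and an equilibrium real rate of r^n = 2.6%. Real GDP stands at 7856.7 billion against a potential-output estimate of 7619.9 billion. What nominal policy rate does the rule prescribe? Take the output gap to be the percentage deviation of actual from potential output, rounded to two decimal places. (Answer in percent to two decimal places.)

5.12%

Output gap = 100 × (7856.7 − 7619.9) / 7619.9 = 3.11%.
r = 2.60 + 2.90 + 1.9 × (0.90 − 2.90) + 1.1 × 3.11
   = 2.60 + 2.9 − 3.8 + 3.421 = 5.12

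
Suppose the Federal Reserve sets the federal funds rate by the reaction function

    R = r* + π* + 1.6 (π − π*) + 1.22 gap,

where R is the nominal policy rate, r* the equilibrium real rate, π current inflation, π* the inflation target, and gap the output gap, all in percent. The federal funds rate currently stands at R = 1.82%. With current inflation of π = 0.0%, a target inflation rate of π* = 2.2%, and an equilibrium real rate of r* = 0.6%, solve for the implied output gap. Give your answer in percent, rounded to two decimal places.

1.22 gap = 1.82 − 0.6 − 2.2 − 1.6 × (0.0 − 2.2) = 2.54
gap = 2.54 / 1.22 = 2.08

2.08%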